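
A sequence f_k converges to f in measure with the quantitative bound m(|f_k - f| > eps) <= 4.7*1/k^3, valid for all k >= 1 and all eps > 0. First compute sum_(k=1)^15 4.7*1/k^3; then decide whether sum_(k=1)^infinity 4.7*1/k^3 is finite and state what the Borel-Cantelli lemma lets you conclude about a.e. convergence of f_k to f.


Step 1: List the terms 4.7*1/k^3 for k = 1 to 15:
  k=1: 4.7
  k=2: 0.5875
  k=3: 0.174074
  k=4: 0.073438
  k=5: 0.0376
  k=6: 0.021759
  k=7: 0.013703
  k=8: 0.00918
  k=9: 0.006447
  k=10: 0.0047
  k=11: 0.003531
  k=12: 0.00272
  k=13: 0.002139
  k=14: 0.001713
  k=15: 0.001393
Step 2: Partial sum = 4.7 + 0.5875 + 0.174074 + 0.073438 + 0.0376 + 0.021759 + 0.013703 + 0.00918 + 0.006447 + 0.0047 + 0.003531 + 0.00272 + 0.002139 + 0.001713 + 0.001393
     = 5.639896
Step 3: The full series sum_(k>=1) 4.7*1/k^3 converges (p-series with p = 3 > 1; a constant multiple of a convergent series converges).
Step 4: Fix eps > 0. Since sum_k m(|f_k - f| > eps) < infinity, the Borel-Cantelli lemma gives
        m(limsup_k {|f_k - f| > eps}) = 0, i.e. for a.e. x, |f_k(x) - f(x)| <= eps for all large k.
        Applying this with eps = 1/j for j = 1, 2, ... and intersecting the countably many full-measure sets,
        for a.e. x we get limsup_k |f_k(x) - f(x)| <= 1/j for every j, hence f_k -> f almost everywhere.
Conclusion: series converges; Borel-Cantelli yields f_k -> f a.e.


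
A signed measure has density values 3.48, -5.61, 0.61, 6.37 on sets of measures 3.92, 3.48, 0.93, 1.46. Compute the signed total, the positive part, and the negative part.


Step 1: Compute signed measure on each set:
  Set 1: 3.48 * 3.92 = 13.6416
  Set 2: -5.61 * 3.48 = -19.5228
  Set 3: 0.61 * 0.93 = 0.5673
  Set 4: 6.37 * 1.46 = 9.3002
Step 2: Total signed measure = (13.6416) + (-19.5228) + (0.5673) + (9.3002)
     = 3.9863
Step 3: Positive part mu+(X) = sum of positive contributions = 23.5091
Step 4: Negative part mu-(X) = |sum of negative contributions| = 19.5228


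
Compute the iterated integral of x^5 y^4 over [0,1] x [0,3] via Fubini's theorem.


By Fubini's theorem, the double integral factors as a product of single integrals:
Step 1: integral_0^1 x^5 dx = [x^6/6] from 0 to 1
     = 1^6/6 = 0.166667
Step 2: integral_0^3 y^4 dy = [y^5/5] from 0 to 3
     = 3^5/5 = 48.6
Step 3: Double integral = 0.166667 * 48.6 = 8.1


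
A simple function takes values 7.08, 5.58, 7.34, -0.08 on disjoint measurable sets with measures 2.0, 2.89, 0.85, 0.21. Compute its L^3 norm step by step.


Step 1: Compute |f_i|^3 for each value:
  |7.08|^3 = 354.894912
  |5.58|^3 = 173.741112
  |7.34|^3 = 395.446904
  |-0.08|^3 = 5.120000e-04
Step 2: Multiply by measures and sum:
  354.894912 * 2.0 = 709.789824
  173.741112 * 2.89 = 502.111814
  395.446904 * 0.85 = 336.129868
  5.120000e-04 * 0.21 = 1.075200e-04
Sum = 709.789824 + 502.111814 + 336.129868 + 1.075200e-04 = 1548.031614
Step 3: Take the p-th root:
||f||_3 = (1548.031614)^(1/3) = 11.568044


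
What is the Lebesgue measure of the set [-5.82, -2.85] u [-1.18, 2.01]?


For pairwise disjoint intervals, m(union) = sum of lengths.
= (-2.85 - -5.82) + (2.01 - -1.18)
= 2.97 + 3.19
= 6.16


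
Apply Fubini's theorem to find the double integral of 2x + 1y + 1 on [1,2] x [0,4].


By Fubini, integrate in x first, then y.
Step 1: Fix y, integrate over x in [1,2]:
  integral(2x + 1y + 1, x=1..2)
  = 2*(2^2 - 1^2)/2 + (1y + 1)*(2 - 1)
  = 3 + (1y + 1)*1
  = 3 + 1y + 1
  = 4 + 1y
Step 2: Integrate over y in [0,4]:
  integral(4 + 1y, y=0..4)
  = 4*4 + 1*(4^2 - 0^2)/2
  = 16 + 8
  = 24


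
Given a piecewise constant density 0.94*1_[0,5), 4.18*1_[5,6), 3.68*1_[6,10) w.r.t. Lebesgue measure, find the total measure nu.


Integrate each piece of the Radon-Nikodym derivative:
Step 1: integral_0^5 0.94 dx = 0.94*(5-0) = 0.94*5 = 4.7
Step 2: integral_5^6 4.18 dx = 4.18*(6-5) = 4.18*1 = 4.18
Step 3: integral_6^10 3.68 dx = 3.68*(10-6) = 3.68*4 = 14.72
Total: 4.7 + 4.18 + 14.72 = 23.6


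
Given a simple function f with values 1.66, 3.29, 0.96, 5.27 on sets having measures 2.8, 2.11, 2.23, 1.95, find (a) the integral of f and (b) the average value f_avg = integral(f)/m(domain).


Step 1: Integral = sum(value_i * measure_i)
= 1.66*2.8 + 3.29*2.11 + 0.96*2.23 + 5.27*1.95
= 4.648 + 6.9419 + 2.1408 + 10.2765
= 24.0072
Step 2: Total measure of domain = 2.8 + 2.11 + 2.23 + 1.95 = 9.09
Step 3: Average value = 24.0072 / 9.09 = 2.641056


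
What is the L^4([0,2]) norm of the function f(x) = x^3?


Step 1: ||f||_4 = (integral_0^2 |x^3|^4 dx)^(1/4)
     = (integral_0^2 x^12 dx)^(1/4)
Step 2: integral_0^2 x^12 dx = [x^13/(13)] from 0 to 2 = 2^13/13
     = 8192/13 = 630.153846
Step 3: ||f||_4 = (630.153846)^(1/4) = 5.010276


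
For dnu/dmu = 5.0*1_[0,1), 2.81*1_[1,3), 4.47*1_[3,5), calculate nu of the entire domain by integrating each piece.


Integrate each piece of the Radon-Nikodym derivative:
Step 1: integral_0^1 5.0 dx = 5.0*(1-0) = 5.0*1 = 5
Step 2: integral_1^3 2.81 dx = 2.81*(3-1) = 2.81*2 = 5.62
Step 3: integral_3^5 4.47 dx = 4.47*(5-3) = 4.47*2 = 8.94
Total: 5 + 5.62 + 8.94 = 19.56


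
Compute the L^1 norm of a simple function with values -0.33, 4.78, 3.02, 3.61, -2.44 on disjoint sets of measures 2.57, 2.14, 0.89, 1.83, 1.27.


Step 1: Compute |f_i|^1 for each value:
  |-0.33|^1 = 0.33
  |4.78|^1 = 4.78
  |3.02|^1 = 3.02
  |3.61|^1 = 3.61
  |-2.44|^1 = 2.44
Step 2: Multiply by measures and sum:
  0.33 * 2.57 = 0.8481
  4.78 * 2.14 = 10.2292
  3.02 * 0.89 = 2.6878
  3.61 * 1.83 = 6.6063
  2.44 * 1.27 = 3.0988
Sum = 0.8481 + 10.2292 + 2.6878 + 6.6063 + 3.0988 = 23.4702
Step 3: Take the p-th root:
||f||_1 = (23.4702)^(1/1) = 23.4702


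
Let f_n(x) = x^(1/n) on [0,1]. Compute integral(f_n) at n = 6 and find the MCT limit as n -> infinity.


At n = 6: f_6(x) = x^(1/6).
Step 1: integral(x^(1/6), 0, 1) = [x^(1/6+1) / (1/6+1)] from 0 to 1
     = 1 / (1/6 + 1) = 1 / ((6+1)/6) = 6/(6+1)
     = 6/7 = 0.857143
Step 2: As n -> infinity, f_n(x) = x^(1/n) -> 1 for x in (0,1], and f_n is increasing in n.
By MCT, lim_n integral(f_n) = integral(lim_n f_n) = integral(1, 0, 1) = 1.
Step 3: Verify convergence: 6/7 = 0.857143 -> 1


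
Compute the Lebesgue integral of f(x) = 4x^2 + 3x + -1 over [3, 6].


The Lebesgue integral of a Riemann-integrable function agrees with the Riemann integral.
Antiderivative F(x) = (4/3)x^3 + (3/2)x^2 + -1x
F(6) = (4/3)*6^3 + (3/2)*6^2 + -1*6
     = (4/3)*216 + (3/2)*36 + -1*6
     = 288 + 54 + -6
     = 336
F(3) = 46.5
Integral = F(6) - F(3) = 336 - 46.5 = 289.5


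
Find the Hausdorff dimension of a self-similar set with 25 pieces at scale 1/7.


For a self-similar set with N copies scaled by 1/r:
dim_H = log(N)/log(r) = log(25)/log(7)
= 3.218876/1.94591
= 1.654175


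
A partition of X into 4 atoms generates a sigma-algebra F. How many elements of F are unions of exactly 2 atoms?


Each element of F is a union of some subset of the 4 atoms.
Elements that are unions of exactly 2 atoms correspond to 2-element subsets of the 4 atoms.
Count = C(4, 2) = 4! / (2! * 2!) = 6.


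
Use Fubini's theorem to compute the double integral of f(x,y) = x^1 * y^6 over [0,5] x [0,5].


By Fubini's theorem, the double integral factors as a product of single integrals:
Step 1: integral_0^5 x^1 dx = [x^2/2] from 0 to 5
     = 5^2/2 = 12.5
Step 2: integral_0^5 y^6 dy = [y^7/7] from 0 to 5
     = 5^7/7 = 11160.714286
Step 3: Double integral = 12.5 * 11160.714286 = 139508.928571


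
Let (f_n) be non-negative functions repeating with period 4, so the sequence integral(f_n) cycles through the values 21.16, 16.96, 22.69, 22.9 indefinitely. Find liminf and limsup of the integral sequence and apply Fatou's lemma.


The sequence (integral(f_n)) is periodic with period 4, repeating the values 21.16, 16.96, 22.69, 22.9 indefinitely.
Step 1: For a periodic sequence, every tail (a_m, a_(m+1), ...) contains all 4 period values infinitely often.
Step 2: Hence inf of every tail = min of the period values = min(21.16, 16.96, 22.69, 22.9) = 16.96.
        liminf_n integral(f_n) = sup over m of (inf of tail from m) = 16.96.
Step 3: Similarly sup of every tail = max of the period values = 22.9.
        limsup_n integral(f_n) = 22.9.
Step 4: Fatou's lemma: integral(liminf_n f_n) <= liminf_n integral(f_n) = 16.96.
        So the integral of the pointwise liminf is at most 16.96.


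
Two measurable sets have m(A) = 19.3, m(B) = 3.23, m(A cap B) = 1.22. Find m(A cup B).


By inclusion-exclusion: m(A u B) = m(A) + m(B) - m(A n B)
= 19.3 + 3.23 - 1.22
= 21.31


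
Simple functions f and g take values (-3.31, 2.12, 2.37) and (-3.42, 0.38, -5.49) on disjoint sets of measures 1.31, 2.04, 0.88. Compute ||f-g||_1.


Step 1: Compute differences f_i - g_i:
  -3.31 - -3.42 = 0.11
  2.12 - 0.38 = 1.74
  2.37 - -5.49 = 7.86
Step 2: Compute |diff|^1 * measure for each set:
  |0.11|^1 * 1.31 = 0.11 * 1.31 = 0.1441
  |1.74|^1 * 2.04 = 1.74 * 2.04 = 3.5496
  |7.86|^1 * 0.88 = 7.86 * 0.88 = 6.9168
Step 3: Sum = 10.6105
Step 4: ||f-g||_1 = (10.6105)^(1/1) = 10.6105


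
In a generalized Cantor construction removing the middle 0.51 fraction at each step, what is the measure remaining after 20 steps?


Step 1: At each step, fraction remaining = 1 - 0.51 = 0.49
Step 2: After 20 steps, measure = (0.49)^20
Result = 6.366806e-07


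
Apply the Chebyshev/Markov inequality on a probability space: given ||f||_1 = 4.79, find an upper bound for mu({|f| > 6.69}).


Chebyshev/Markov inequality: mu(|f| > eps) <= (||f||_p / eps)^p
Step 1: ||f||_1 / eps = 4.79 / 6.69 = 0.715994
Step 2: Raise to power p = 1:
  (0.715994)^1 = 0.715994
Step 3: Therefore mu(|f| > 6.69) <= 0.715994


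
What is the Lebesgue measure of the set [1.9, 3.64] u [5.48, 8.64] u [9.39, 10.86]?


For pairwise disjoint intervals, m(union) = sum of lengths.
= (3.64 - 1.9) + (8.64 - 5.48) + (10.86 - 9.39)
= 1.74 + 3.16 + 1.47
= 6.37


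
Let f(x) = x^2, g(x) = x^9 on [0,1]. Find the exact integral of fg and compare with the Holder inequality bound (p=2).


Step 1: Exact integral of f*g = integral(x^11, 0, 1) = 1/12
     = 0.083333
Step 2: Holder bound with p=2, q=2:
  ||f||_p = (integral x^4 dx)^(1/2) = (1/5)^(1/2) = 0.447214
  ||g||_q = (integral x^18 dx)^(1/2) = (1/19)^(1/2) = 0.229416
Step 3: Holder bound = ||f||_p * ||g||_q = 0.447214 * 0.229416 = 0.102598
Verification: 0.083333 <= 0.102598 (Holder holds)


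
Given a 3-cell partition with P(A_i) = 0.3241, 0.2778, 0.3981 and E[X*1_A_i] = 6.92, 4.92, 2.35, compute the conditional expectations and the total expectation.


For each cell A_i: E[X|A_i] = E[X*1_A_i] / P(A_i)
Step 1: E[X|A_1] = 6.92 / 0.3241 = 21.351435
Step 2: E[X|A_2] = 4.92 / 0.2778 = 17.710583
Step 3: E[X|A_3] = 2.35 / 0.3981 = 5.903039
Verification: E[X] = sum E[X*1_A_i] = 6.92 + 4.92 + 2.35 = 14.19


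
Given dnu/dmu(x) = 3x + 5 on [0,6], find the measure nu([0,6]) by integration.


nu(A) = integral_A (dnu/dmu) dmu = integral_0^6 (3x + 5) dx
Step 1: Antiderivative F(x) = (3/2)x^2 + 5x
Step 2: F(6) = (3/2)*6^2 + 5*6 = 54 + 30 = 84
Step 3: F(0) = (3/2)*0^2 + 5*0 = 0.0 + 0 = 0.0
Step 4: nu([0,6]) = F(6) - F(0) = 84 - 0.0 = 84


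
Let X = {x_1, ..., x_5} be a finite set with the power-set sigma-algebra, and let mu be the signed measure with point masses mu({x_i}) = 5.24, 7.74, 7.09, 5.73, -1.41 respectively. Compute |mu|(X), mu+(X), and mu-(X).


Step 1: Every measurable set is a union of atoms (the cells / points), so a Hahn decomposition is
  obtained by grouping atoms by sign: P = union of atoms with mu > 0, N = union of the remaining atoms.
  Atoms in P (indices): 1, 2, 3, 4;  atoms in N (indices): 5
  Positive values: 5.24, 7.74, 7.09, 5.73
  Negative values: -1.41
Step 2: mu+(X) = mu(P) = sum of positive atom values = 25.8
Step 3: mu-(X) = -mu(N) = sum of |negative atom values| = 1.41
Step 4: |mu|(X) = mu+(X) + mu-(X) = 25.8 + 1.41 = 27.21


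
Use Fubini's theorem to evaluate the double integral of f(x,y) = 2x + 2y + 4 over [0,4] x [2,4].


By Fubini, integrate in x first, then y.
Step 1: Fix y, integrate over x in [0,4]:
  integral(2x + 2y + 4, x=0..4)
  = 2*(4^2 - 0^2)/2 + (2y + 4)*(4 - 0)
  = 16 + (2y + 4)*4
  = 16 + 8y + 16
  = 32 + 8y
Step 2: Integrate over y in [2,4]:
  integral(32 + 8y, y=2..4)
  = 32*2 + 8*(4^2 - 2^2)/2
  = 64 + 48
  = 112


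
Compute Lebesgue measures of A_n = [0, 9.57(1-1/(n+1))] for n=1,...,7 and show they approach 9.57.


By continuity of measure from below: if A_n increases to A, then m(A_n) -> m(A).
Here A = [0, 9.57], so m(A) = 9.57
Step 1: a_1 = 9.57*(1 - 1/2) = 4.785, m(A_1) = 4.785
Step 2: a_2 = 9.57*(1 - 1/3) = 6.38, m(A_2) = 6.38
Step 3: a_3 = 9.57*(1 - 1/4) = 7.1775, m(A_3) = 7.1775
Step 4: a_4 = 9.57*(1 - 1/5) = 7.656, m(A_4) = 7.656
Step 5: a_5 = 9.57*(1 - 1/6) = 7.975, m(A_5) = 7.975
Step 6: a_6 = 9.57*(1 - 1/7) = 8.2029, m(A_6) = 8.2029
Step 7: a_7 = 9.57*(1 - 1/8) = 8.3738, m(A_7) = 8.3738
Limit: m(A_n) -> m([0,9.57]) = 9.57


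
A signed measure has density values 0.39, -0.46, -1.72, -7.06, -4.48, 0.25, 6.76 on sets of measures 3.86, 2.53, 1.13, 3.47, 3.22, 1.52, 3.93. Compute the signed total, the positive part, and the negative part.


Step 1: Compute signed measure on each set:
  Set 1: 0.39 * 3.86 = 1.5054
  Set 2: -0.46 * 2.53 = -1.1638
  Set 3: -1.72 * 1.13 = -1.9436
  Set 4: -7.06 * 3.47 = -24.4982
  Set 5: -4.48 * 3.22 = -14.4256
  Set 6: 0.25 * 1.52 = 0.38
  Set 7: 6.76 * 3.93 = 26.5668
Step 2: Total signed measure = (1.5054) + (-1.1638) + (-1.9436) + (-24.4982) + (-14.4256) + (0.38) + (26.5668)
     = -13.579
Step 3: Positive part mu+(X) = sum of positive contributions = 28.4522
Step 4: Negative part mu-(X) = |sum of negative contributions| = 42.0312


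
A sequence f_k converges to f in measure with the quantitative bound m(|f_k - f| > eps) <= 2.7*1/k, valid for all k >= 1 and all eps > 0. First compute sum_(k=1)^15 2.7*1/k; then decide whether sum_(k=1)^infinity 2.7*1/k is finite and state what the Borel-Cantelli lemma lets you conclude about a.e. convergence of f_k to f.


Step 1: List the terms 2.7*1/k for k = 1 to 15:
  k=1: 2.7
  k=2: 1.35
  k=3: 0.9
  k=4: 0.675
  k=5: 0.54
  k=6: 0.45
  k=7: 0.385714
  k=8: 0.3375
  k=9: 0.3
  k=10: 0.27
  k=11: 0.245455
  k=12: 0.225
  k=13: 0.207692
  k=14: 0.192857
  k=15: 0.18
Step 2: Partial sum = 2.7 + 1.35 + 0.9 + 0.675 + 0.54 + 0.45 + 0.385714 + 0.3375 + 0.3 + 0.27 + 0.245455 + 0.225 + 0.207692 + 0.192857 + 0.18
     = 8.959218
Step 3: The full series sum_(k>=1) 2.7*1/k diverges (harmonic series, p = 1; a nonzero constant multiple of a divergent series diverges).
Step 4: The (first) Borel-Cantelli lemma requires a summable sequence of measures, so it does not apply here;
        from this bound alone no conclusion about a.e. convergence can be drawn (convergence in measure still
        gives an a.e.-convergent subsequence, but not a.e. convergence of the whole sequence).
Conclusion: series diverges; Borel-Cantelli is inconclusive about a.e. convergence of f_k.


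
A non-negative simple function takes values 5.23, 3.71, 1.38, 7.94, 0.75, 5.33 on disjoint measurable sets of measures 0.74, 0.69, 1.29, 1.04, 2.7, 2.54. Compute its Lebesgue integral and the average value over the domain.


Step 1: Integral = sum(value_i * measure_i)
= 5.23*0.74 + 3.71*0.69 + 1.38*1.29 + 7.94*1.04 + 0.75*2.7 + 5.33*2.54
= 3.8702 + 2.5599 + 1.7802 + 8.2576 + 2.025 + 13.5382
= 32.0311
Step 2: Total measure of domain = 0.74 + 0.69 + 1.29 + 1.04 + 2.7 + 2.54 = 9
Step 3: Average value = 32.0311 / 9 = 3.559011


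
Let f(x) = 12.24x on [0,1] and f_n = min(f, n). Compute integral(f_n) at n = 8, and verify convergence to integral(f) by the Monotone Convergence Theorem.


f(x) = 12.24x on [0,1]; f_n(x) = min(12.24x, n). At n = 8:
Step 1: f(x) reaches 8 at x = 8/12.24 = 0.653595
Step 2: integral(f_8) = integral(12.24x, 0, 0.653595) + integral(8, 0.653595, 1)
       = 12.24*0.653595^2/2 + 8*(1 - 0.653595)
       = 2.614379 + 2.771242
       = 5.385621
Step 3: As n -> infinity, f_n increases to f, so by MCT integral(f_n) -> integral(f) = 12.24/2 = 6.12.
Convergence: integral(f_8) = 5.385621 -> 6.12 as n -> infinity


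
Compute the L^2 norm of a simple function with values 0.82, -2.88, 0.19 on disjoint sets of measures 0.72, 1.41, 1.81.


Step 1: Compute |f_i|^2 for each value:
  |0.82|^2 = 0.6724
  |-2.88|^2 = 8.2944
  |0.19|^2 = 0.0361
Step 2: Multiply by measures and sum:
  0.6724 * 0.72 = 0.484128
  8.2944 * 1.41 = 11.695104
  0.0361 * 1.81 = 0.065341
Sum = 0.484128 + 11.695104 + 0.065341 = 12.244573
Step 3: Take the p-th root:
||f||_2 = (12.244573)^(1/2) = 3.499225


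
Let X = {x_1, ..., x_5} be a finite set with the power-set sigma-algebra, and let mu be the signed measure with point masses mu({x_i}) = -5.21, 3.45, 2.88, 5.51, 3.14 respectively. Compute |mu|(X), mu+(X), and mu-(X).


Step 1: Every measurable set is a union of atoms (the cells / points), so a Hahn decomposition is
  obtained by grouping atoms by sign: P = union of atoms with mu > 0, N = union of the remaining atoms.
  Atoms in P (indices): 2, 3, 4, 5;  atoms in N (indices): 1
  Positive values: 3.45, 2.88, 5.51, 3.14
  Negative values: -5.21
Step 2: mu+(X) = mu(P) = sum of positive atom values = 14.98
Step 3: mu-(X) = -mu(N) = sum of |negative atom values| = 5.21
Step 4: |mu|(X) = mu+(X) + mu-(X) = 14.98 + 5.21 = 20.19


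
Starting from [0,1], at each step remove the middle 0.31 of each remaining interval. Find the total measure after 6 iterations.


Step 1: At each step, fraction remaining = 1 - 0.31 = 0.69
Step 2: After 6 steps, measure = (0.69)^6
Step 3: Computing the power step by step:
  After step 1: 0.69
  After step 2: 0.4761
  After step 3: 0.328509
  After step 4: 0.226671
  After step 5: 0.156403
  ...
Result = 0.107918


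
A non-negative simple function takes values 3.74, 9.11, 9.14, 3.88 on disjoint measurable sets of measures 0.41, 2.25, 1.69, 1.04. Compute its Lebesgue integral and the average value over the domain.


Step 1: Integral = sum(value_i * measure_i)
= 3.74*0.41 + 9.11*2.25 + 9.14*1.69 + 3.88*1.04
= 1.5334 + 20.4975 + 15.4466 + 4.0352
= 41.5127
Step 2: Total measure of domain = 0.41 + 2.25 + 1.69 + 1.04 = 5.39
Step 3: Average value = 41.5127 / 5.39 = 7.7018


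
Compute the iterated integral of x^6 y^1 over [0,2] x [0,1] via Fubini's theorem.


By Fubini's theorem, the double integral factors as a product of single integrals:
Step 1: integral_0^2 x^6 dx = [x^7/7] from 0 to 2
     = 2^7/7 = 18.285714
Step 2: integral_0^1 y^1 dy = [y^2/2] from 0 to 1
     = 1^2/2 = 0.5
Step 3: Double integral = 18.285714 * 0.5 = 9.142857


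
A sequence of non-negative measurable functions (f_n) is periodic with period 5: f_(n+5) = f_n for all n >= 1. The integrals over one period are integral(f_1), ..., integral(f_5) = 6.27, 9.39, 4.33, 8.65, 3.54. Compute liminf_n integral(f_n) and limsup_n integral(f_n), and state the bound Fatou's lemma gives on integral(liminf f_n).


The sequence (integral(f_n)) is periodic with period 5, repeating the values 6.27, 9.39, 4.33, 8.65, 3.54 indefinitely.
Step 1: For a periodic sequence, every tail (a_m, a_(m+1), ...) contains all 5 period values infinitely often.
Step 2: Hence inf of every tail = min of the period values = min(6.27, 9.39, 4.33, 8.65, 3.54) = 3.54.
        liminf_n integral(f_n) = sup over m of (inf of tail from m) = 3.54.
Step 3: Similarly sup of every tail = max of the period values = 9.39.
        limsup_n integral(f_n) = 9.39.
Step 4: Fatou's lemma: integral(liminf_n f_n) <= liminf_n integral(f_n) = 3.54.
        So the integral of the pointwise liminf is at most 3.54.


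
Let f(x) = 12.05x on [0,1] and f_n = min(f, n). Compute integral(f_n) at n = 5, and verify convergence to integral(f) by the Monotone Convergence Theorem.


f(x) = 12.05x on [0,1]; f_n(x) = min(12.05x, n). At n = 5:
Step 1: f(x) reaches 5 at x = 5/12.05 = 0.414938
Step 2: integral(f_5) = integral(12.05x, 0, 0.414938) + integral(5, 0.414938, 1)
       = 12.05*0.414938^2/2 + 5*(1 - 0.414938)
       = 1.037344 + 2.925311
       = 3.962656
Step 3: As n -> infinity, f_n increases to f, so by MCT integral(f_n) -> integral(f) = 12.05/2 = 6.025.
Convergence: integral(f_5) = 3.962656 -> 6.025 as n -> infinity


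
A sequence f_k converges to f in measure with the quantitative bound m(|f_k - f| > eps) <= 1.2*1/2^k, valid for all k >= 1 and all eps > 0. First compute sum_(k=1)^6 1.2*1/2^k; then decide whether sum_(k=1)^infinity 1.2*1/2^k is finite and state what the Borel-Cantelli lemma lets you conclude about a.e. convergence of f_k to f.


Step 1: List the terms 1.2*1/2^k for k = 1 to 6:
  k=1: 0.6
  k=2: 0.3
  k=3: 0.15
  k=4: 0.075
  k=5: 0.0375
  k=6: 0.01875
Step 2: Partial sum = 0.6 + 0.3 + 0.15 + 0.075 + 0.0375 + 0.01875
     = 1.18125
Step 3: The full series sum_(k>=1) 1.2*1/2^k converges (geometric series with ratio 1/2 < 1; a constant multiple of a convergent series converges).
Step 4: Fix eps > 0. Since sum_k m(|f_k - f| > eps) < infinity, the Borel-Cantelli lemma gives
        m(limsup_k {|f_k - f| > eps}) = 0, i.e. for a.e. x, |f_k(x) - f(x)| <= eps for all large k.
        Applying this with eps = 1/j for j = 1, 2, ... and intersecting the countably many full-measure sets,
        for a.e. x we get limsup_k |f_k(x) - f(x)| <= 1/j for every j, hence f_k -> f almost everywhere.
Conclusion: series converges; Borel-Cantelli yields f_k -> f a.e.


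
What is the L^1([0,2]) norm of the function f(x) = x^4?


Step 1: ||f||_1 = (integral_0^2 |x^4|^1 dx)^(1/1)
     = (integral_0^2 x^4 dx)^(1/1)
Step 2: integral_0^2 x^4 dx = [x^5/(5)] from 0 to 2 = 2^5/5
     = 32/5 = 6.4
Step 3: ||f||_1 = (6.4)^(1/1) = 6.4


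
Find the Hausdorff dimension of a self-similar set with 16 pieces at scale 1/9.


For a self-similar set with N copies scaled by 1/r:
dim_H = log(N)/log(r) = log(16)/log(9)
= 2.772589/2.197225
= 1.26186


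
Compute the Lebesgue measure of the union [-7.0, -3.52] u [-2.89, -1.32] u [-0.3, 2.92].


For pairwise disjoint intervals, m(union) = sum of lengths.
= (-3.52 - -7.0) + (-1.32 - -2.89) + (2.92 - -0.3)
= 3.48 + 1.57 + 3.22
= 8.27


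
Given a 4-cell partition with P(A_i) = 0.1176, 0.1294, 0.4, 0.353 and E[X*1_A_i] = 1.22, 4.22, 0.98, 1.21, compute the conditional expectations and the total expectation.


For each cell A_i: E[X|A_i] = E[X*1_A_i] / P(A_i)
Step 1: E[X|A_1] = 1.22 / 0.1176 = 10.37415
Step 2: E[X|A_2] = 4.22 / 0.1294 = 32.612056
Step 3: E[X|A_3] = 0.98 / 0.4 = 2.45
Step 4: E[X|A_4] = 1.21 / 0.353 = 3.427762
Verification: E[X] = sum E[X*1_A_i] = 1.22 + 4.22 + 0.98 + 1.21 = 7.63


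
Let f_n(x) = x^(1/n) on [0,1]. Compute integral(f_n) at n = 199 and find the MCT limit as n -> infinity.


At n = 199: f_199(x) = x^(1/199).
Step 1: integral(x^(1/199), 0, 1) = [x^(1/199+1) / (1/199+1)] from 0 to 1
     = 1 / (1/199 + 1) = 1 / ((199+1)/199) = 199/(199+1)
     = 199/200 = 0.995
Step 2: As n -> infinity, f_n(x) = x^(1/n) -> 1 for x in (0,1], and f_n is increasing in n.
By MCT, lim_n integral(f_n) = integral(lim_n f_n) = integral(1, 0, 1) = 1.
Step 3: Verify convergence: 199/200 = 0.995 -> 1


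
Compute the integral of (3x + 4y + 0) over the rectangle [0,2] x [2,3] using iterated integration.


By Fubini, integrate in x first, then y.
Step 1: Fix y, integrate over x in [0,2]:
  integral(3x + 4y + 0, x=0..2)
  = 3*(2^2 - 0^2)/2 + (4y + 0)*(2 - 0)
  = 6 + (4y + 0)*2
  = 6 + 8y + 0
  = 6 + 8y
Step 2: Integrate over y in [2,3]:
  integral(6 + 8y, y=2..3)
  = 6*1 + 8*(3^2 - 2^2)/2
  = 6 + 20
  = 26


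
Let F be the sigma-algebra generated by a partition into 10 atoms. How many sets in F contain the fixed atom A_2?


Each element of F is a union of some subset S of the 10 atoms.
The element contains A_2 iff A_2 is in S.
So we count subsets S of {A_1,...,A_10} with A_2 in S: choose freely among the other 9 atoms.
Count = 2^(10-1) = 2^9 = 512.


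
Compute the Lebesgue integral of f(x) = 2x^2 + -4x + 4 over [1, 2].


The Lebesgue integral of a Riemann-integrable function agrees with the Riemann integral.
Antiderivative F(x) = (2/3)x^3 + (-4/2)x^2 + 4x
F(2) = (2/3)*2^3 + (-4/2)*2^2 + 4*2
     = (2/3)*8 + (-4/2)*4 + 4*2
     = 5.333333 + -8 + 8
     = 5.333333
F(1) = 2.666667
Integral = F(2) - F(1) = 5.333333 - 2.666667 = 2.666667


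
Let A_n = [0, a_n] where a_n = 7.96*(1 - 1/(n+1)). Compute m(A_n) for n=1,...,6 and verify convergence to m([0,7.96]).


By continuity of measure from below: if A_n increases to A, then m(A_n) -> m(A).
Here A = [0, 7.96], so m(A) = 7.96
Step 1: a_1 = 7.96*(1 - 1/2) = 3.98, m(A_1) = 3.98
Step 2: a_2 = 7.96*(1 - 1/3) = 5.3067, m(A_2) = 5.3067
Step 3: a_3 = 7.96*(1 - 1/4) = 5.97, m(A_3) = 5.97
Step 4: a_4 = 7.96*(1 - 1/5) = 6.368, m(A_4) = 6.368
Step 5: a_5 = 7.96*(1 - 1/6) = 6.6333, m(A_5) = 6.6333
Step 6: a_6 = 7.96*(1 - 1/7) = 6.8229, m(A_6) = 6.8229
Limit: m(A_n) -> m([0,7.96]) = 7.96


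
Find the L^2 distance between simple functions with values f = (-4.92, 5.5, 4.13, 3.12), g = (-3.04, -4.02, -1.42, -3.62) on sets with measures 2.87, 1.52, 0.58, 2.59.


Step 1: Compute differences f_i - g_i:
  -4.92 - -3.04 = -1.88
  5.5 - -4.02 = 9.52
  4.13 - -1.42 = 5.55
  3.12 - -3.62 = 6.74
Step 2: Compute |diff|^2 * measure for each set:
  |-1.88|^2 * 2.87 = 3.5344 * 2.87 = 10.143728
  |9.52|^2 * 1.52 = 90.6304 * 1.52 = 137.758208
  |5.55|^2 * 0.58 = 30.8025 * 0.58 = 17.86545
  |6.74|^2 * 2.59 = 45.4276 * 2.59 = 117.657484
Step 3: Sum = 283.42487
Step 4: ||f-g||_2 = (283.42487)^(1/2) = 16.835227


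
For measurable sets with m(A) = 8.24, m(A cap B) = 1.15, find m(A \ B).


m(A \ B) = m(A) - m(A n B)
= 8.24 - 1.15
= 7.09


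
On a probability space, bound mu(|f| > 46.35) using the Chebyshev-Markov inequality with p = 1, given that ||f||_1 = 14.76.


Chebyshev/Markov inequality: mu(|f| > eps) <= (||f||_p / eps)^p
Step 1: ||f||_1 / eps = 14.76 / 46.35 = 0.318447
Step 2: Raise to power p = 1:
  (0.318447)^1 = 0.318447
Step 3: Therefore mu(|f| > 46.35) <= 0.318447


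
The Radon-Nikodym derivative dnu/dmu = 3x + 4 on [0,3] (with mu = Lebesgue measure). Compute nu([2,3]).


nu(A) = integral_A (dnu/dmu) dmu = integral_2^3 (3x + 4) dx
Step 1: Antiderivative F(x) = (3/2)x^2 + 4x
Step 2: F(3) = (3/2)*3^2 + 4*3 = 13.5 + 12 = 25.5
Step 3: F(2) = (3/2)*2^2 + 4*2 = 6 + 8 = 14
Step 4: nu([2,3]) = F(3) - F(2) = 25.5 - 14 = 11.5


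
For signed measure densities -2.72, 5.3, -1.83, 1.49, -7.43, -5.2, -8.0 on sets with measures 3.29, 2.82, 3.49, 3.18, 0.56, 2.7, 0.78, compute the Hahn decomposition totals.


Step 1: Compute signed measure on each set:
  Set 1: -2.72 * 3.29 = -8.9488
  Set 2: 5.3 * 2.82 = 14.946
  Set 3: -1.83 * 3.49 = -6.3867
  Set 4: 1.49 * 3.18 = 4.7382
  Set 5: -7.43 * 0.56 = -4.1608
  Set 6: -5.2 * 2.7 = -14.04
  Set 7: -8.0 * 0.78 = -6.24
Step 2: Total signed measure = (-8.9488) + (14.946) + (-6.3867) + (4.7382) + (-4.1608) + (-14.04) + (-6.24)
     = -20.0921
Step 3: Positive part mu+(X) = sum of positive contributions = 19.6842
Step 4: Negative part mu-(X) = |sum of negative contributions| = 39.7763


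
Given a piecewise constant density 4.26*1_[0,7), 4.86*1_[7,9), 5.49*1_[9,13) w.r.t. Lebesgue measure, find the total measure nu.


Integrate each piece of the Radon-Nikodym derivative:
Step 1: integral_0^7 4.26 dx = 4.26*(7-0) = 4.26*7 = 29.82
Step 2: integral_7^9 4.86 dx = 4.86*(9-7) = 4.86*2 = 9.72
Step 3: integral_9^13 5.49 dx = 5.49*(13-9) = 5.49*4 = 21.96
Total: 29.82 + 9.72 + 21.96 = 61.5


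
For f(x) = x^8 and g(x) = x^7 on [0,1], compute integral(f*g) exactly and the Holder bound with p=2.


Step 1: Exact integral of f*g = integral(x^15, 0, 1) = 1/16
     = 0.0625
Step 2: Holder bound with p=2, q=2:
  ||f||_p = (integral x^16 dx)^(1/2) = (1/17)^(1/2) = 0.242536
  ||g||_q = (integral x^14 dx)^(1/2) = (1/15)^(1/2) = 0.258199
Step 3: Holder bound = ||f||_p * ||g||_q = 0.242536 * 0.258199 = 0.062622
Verification: 0.0625 <= 0.062622 (Holder holds)


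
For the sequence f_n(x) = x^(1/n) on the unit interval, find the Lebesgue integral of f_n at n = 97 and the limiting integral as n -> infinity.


At n = 97: f_97(x) = x^(1/97).
Step 1: integral(x^(1/97), 0, 1) = [x^(1/97+1) / (1/97+1)] from 0 to 1
     = 1 / (1/97 + 1) = 1 / ((97+1)/97) = 97/(97+1)
     = 97/98 = 0.989796
Step 2: As n -> infinity, f_n(x) = x^(1/n) -> 1 for x in (0,1], and f_n is increasing in n.
By MCT, lim_n integral(f_n) = integral(lim_n f_n) = integral(1, 0, 1) = 1.
Step 3: Verify convergence: 97/98 = 0.989796 -> 1


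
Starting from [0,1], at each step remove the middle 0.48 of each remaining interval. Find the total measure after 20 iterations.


Step 1: At each step, fraction remaining = 1 - 0.48 = 0.52
Step 2: After 20 steps, measure = (0.52)^20
Result = 2.089618e-06


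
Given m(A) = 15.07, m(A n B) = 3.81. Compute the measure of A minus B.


m(A \ B) = m(A) - m(A n B)
= 15.07 - 3.81
= 11.26


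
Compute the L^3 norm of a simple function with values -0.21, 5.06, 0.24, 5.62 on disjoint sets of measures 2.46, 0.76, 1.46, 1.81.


Step 1: Compute |f_i|^3 for each value:
  |-0.21|^3 = 0.009261
  |5.06|^3 = 129.554216
  |0.24|^3 = 0.013824
  |5.62|^3 = 177.504328
Step 2: Multiply by measures and sum:
  0.009261 * 2.46 = 0.022782
  129.554216 * 0.76 = 98.461204
  0.013824 * 1.46 = 0.020183
  177.504328 * 1.81 = 321.282834
Sum = 0.022782 + 98.461204 + 0.020183 + 321.282834 = 419.787003
Step 3: Take the p-th root:
||f||_3 = (419.787003)^(1/3) = 7.487606


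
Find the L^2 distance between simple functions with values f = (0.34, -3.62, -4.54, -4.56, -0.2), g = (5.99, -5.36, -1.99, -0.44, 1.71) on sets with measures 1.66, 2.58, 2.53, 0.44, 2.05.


Step 1: Compute differences f_i - g_i:
  0.34 - 5.99 = -5.65
  -3.62 - -5.36 = 1.74
  -4.54 - -1.99 = -2.55
  -4.56 - -0.44 = -4.12
  -0.2 - 1.71 = -1.91
Step 2: Compute |diff|^2 * measure for each set:
  |-5.65|^2 * 1.66 = 31.9225 * 1.66 = 52.99135
  |1.74|^2 * 2.58 = 3.0276 * 2.58 = 7.811208
  |-2.55|^2 * 2.53 = 6.5025 * 2.53 = 16.451325
  |-4.12|^2 * 0.44 = 16.9744 * 0.44 = 7.468736
  |-1.91|^2 * 2.05 = 3.6481 * 2.05 = 7.478605
Step 3: Sum = 92.201224
Step 4: ||f-g||_2 = (92.201224)^(1/2) = 9.602147


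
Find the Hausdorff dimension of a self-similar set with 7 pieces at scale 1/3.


For a self-similar set with N copies scaled by 1/r:
dim_H = log(N)/log(r) = log(7)/log(3)
= 1.94591/1.098612
= 1.771244


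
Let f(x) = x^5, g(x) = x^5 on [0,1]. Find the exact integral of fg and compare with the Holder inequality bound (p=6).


Step 1: Exact integral of f*g = integral(x^10, 0, 1) = 1/11
     = 0.090909
Step 2: Holder bound with p=6, q=1.2:
  ||f||_p = (integral x^30 dx)^(1/6) = (1/31)^(1/6) = 0.564209
  ||g||_q = (integral x^6 dx)^(1/1.2) = (1/7)^(1/1.2) = 0.197584
Step 3: Holder bound = ||f||_p * ||g||_q = 0.564209 * 0.197584 = 0.111479
Verification: 0.090909 <= 0.111479 (Holder holds)


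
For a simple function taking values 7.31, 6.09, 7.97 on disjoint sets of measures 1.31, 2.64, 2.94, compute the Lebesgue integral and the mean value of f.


Step 1: Integral = sum(value_i * measure_i)
= 7.31*1.31 + 6.09*2.64 + 7.97*2.94
= 9.5761 + 16.0776 + 23.4318
= 49.0855
Step 2: Total measure of domain = 1.31 + 2.64 + 2.94 = 6.89
Step 3: Average value = 49.0855 / 6.89 = 7.124165


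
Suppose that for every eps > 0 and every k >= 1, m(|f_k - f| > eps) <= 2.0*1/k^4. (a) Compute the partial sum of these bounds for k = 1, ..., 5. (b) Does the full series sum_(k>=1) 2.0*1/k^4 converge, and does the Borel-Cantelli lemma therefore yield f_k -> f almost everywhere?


Step 1: List the terms 2.0*1/k^4 for k = 1 to 5:
  k=1: 2
  k=2: 0.125
  k=3: 0.024691
  k=4: 0.007812
  k=5: 0.0032
Step 2: Partial sum = 2 + 0.125 + 0.024691 + 0.007812 + 0.0032
     = 2.160704
Step 3: The full series sum_(k>=1) 2.0*1/k^4 converges (p-series with p = 4 > 1; a constant multiple of a convergent series converges).
Step 4: Fix eps > 0. Since sum_k m(|f_k - f| > eps) < infinity, the Borel-Cantelli lemma gives
        m(limsup_k {|f_k - f| > eps}) = 0, i.e. for a.e. x, |f_k(x) - f(x)| <= eps for all large k.
        Applying this with eps = 1/j for j = 1, 2, ... and intersecting the countably many full-measure sets,
        for a.e. x we get limsup_k |f_k(x) - f(x)| <= 1/j for every j, hence f_k -> f almost everywhere.
Conclusion: series converges; Borel-Cantelli yields f_k -> f a.e.


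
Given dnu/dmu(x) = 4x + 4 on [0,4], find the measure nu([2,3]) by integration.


nu(A) = integral_A (dnu/dmu) dmu = integral_2^3 (4x + 4) dx
Step 1: Antiderivative F(x) = (4/2)x^2 + 4x
Step 2: F(3) = (4/2)*3^2 + 4*3 = 18 + 12 = 30
Step 3: F(2) = (4/2)*2^2 + 4*2 = 8 + 8 = 16
Step 4: nu([2,3]) = F(3) - F(2) = 30 - 16 = 14


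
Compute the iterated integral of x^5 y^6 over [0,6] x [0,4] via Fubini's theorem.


By Fubini's theorem, the double integral factors as a product of single integrals:
Step 1: integral_0^6 x^5 dx = [x^6/6] from 0 to 6
     = 6^6/6 = 7776
Step 2: integral_0^4 y^6 dy = [y^7/7] from 0 to 4
     = 4^7/7 = 2340.571429
Step 3: Double integral = 7776 * 2340.571429 = 1.820028e+07


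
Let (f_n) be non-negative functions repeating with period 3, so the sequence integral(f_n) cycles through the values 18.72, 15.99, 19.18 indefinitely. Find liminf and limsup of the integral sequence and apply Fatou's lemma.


The sequence (integral(f_n)) is periodic with period 3, repeating the values 18.72, 15.99, 19.18 indefinitely.
Step 1: For a periodic sequence, every tail (a_m, a_(m+1), ...) contains all 3 period values infinitely often.
Step 2: Hence inf of every tail = min of the period values = min(18.72, 15.99, 19.18) = 15.99.
        liminf_n integral(f_n) = sup over m of (inf of tail from m) = 15.99.
Step 3: Similarly sup of every tail = max of the period values = 19.18.
        limsup_n integral(f_n) = 19.18.
Step 4: Fatou's lemma: integral(liminf_n f_n) <= liminf_n integral(f_n) = 15.99.
        So the integral of the pointwise liminf is at most 15.99.


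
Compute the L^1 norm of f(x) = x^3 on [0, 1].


Step 1: ||f||_1 = (integral_0^1 |x^3|^1 dx)^(1/1)
     = (integral_0^1 x^3 dx)^(1/1)
Step 2: integral_0^1 x^3 dx = [x^4/(4)] from 0 to 1 = 1^4/4
     = 1/4 = 0.25
Step 3: ||f||_1 = (0.25)^(1/1) = 0.25


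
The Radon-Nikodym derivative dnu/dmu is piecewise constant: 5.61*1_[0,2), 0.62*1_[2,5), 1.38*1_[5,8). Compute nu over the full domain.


Integrate each piece of the Radon-Nikodym derivative:
Step 1: integral_0^2 5.61 dx = 5.61*(2-0) = 5.61*2 = 11.22
Step 2: integral_2^5 0.62 dx = 0.62*(5-2) = 0.62*3 = 1.86
Step 3: integral_5^8 1.38 dx = 1.38*(8-5) = 1.38*3 = 4.14
Total: 11.22 + 1.86 + 4.14 = 17.22


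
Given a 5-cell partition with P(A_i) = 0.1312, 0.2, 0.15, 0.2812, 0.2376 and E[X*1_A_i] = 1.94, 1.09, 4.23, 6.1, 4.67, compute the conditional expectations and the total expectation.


For each cell A_i: E[X|A_i] = E[X*1_A_i] / P(A_i)
Step 1: E[X|A_1] = 1.94 / 0.1312 = 14.786585
Step 2: E[X|A_2] = 1.09 / 0.2 = 5.45
Step 3: E[X|A_3] = 4.23 / 0.15 = 28.2
Step 4: E[X|A_4] = 6.1 / 0.2812 = 21.692745
Step 5: E[X|A_5] = 4.67 / 0.2376 = 19.654882
Verification: E[X] = sum E[X*1_A_i] = 1.94 + 1.09 + 4.23 + 6.1 + 4.67 = 18.03


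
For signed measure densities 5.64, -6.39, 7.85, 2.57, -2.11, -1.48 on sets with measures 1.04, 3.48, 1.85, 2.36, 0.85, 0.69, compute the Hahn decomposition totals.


Step 1: Compute signed measure on each set:
  Set 1: 5.64 * 1.04 = 5.8656
  Set 2: -6.39 * 3.48 = -22.2372
  Set 3: 7.85 * 1.85 = 14.5225
  Set 4: 2.57 * 2.36 = 6.0652
  Set 5: -2.11 * 0.85 = -1.7935
  Set 6: -1.48 * 0.69 = -1.0212
Step 2: Total signed measure = (5.8656) + (-22.2372) + (14.5225) + (6.0652) + (-1.7935) + (-1.0212)
     = 1.4014
Step 3: Positive part mu+(X) = sum of positive contributions = 26.4533
Step 4: Negative part mu-(X) = |sum of negative contributions| = 25.0519


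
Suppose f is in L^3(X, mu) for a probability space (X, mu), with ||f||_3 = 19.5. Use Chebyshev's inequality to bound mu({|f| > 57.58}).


Chebyshev/Markov inequality: mu(|f| > eps) <= (||f||_p / eps)^p
Step 1: ||f||_3 / eps = 19.5 / 57.58 = 0.338659
Step 2: Raise to power p = 3:
  (0.338659)^3 = 0.038841
Step 3: Therefore mu(|f| > 57.58) <= 0.038841


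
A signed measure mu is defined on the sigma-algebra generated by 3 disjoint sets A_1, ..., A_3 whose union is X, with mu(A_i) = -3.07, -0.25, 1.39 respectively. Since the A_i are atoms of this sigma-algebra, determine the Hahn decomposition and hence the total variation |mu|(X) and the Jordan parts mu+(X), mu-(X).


Step 1: Every measurable set is a union of atoms (the cells / points), so a Hahn decomposition is
  obtained by grouping atoms by sign: P = union of atoms with mu > 0, N = union of the remaining atoms.
  Atoms in P (indices): 3;  atoms in N (indices): 1, 2
  Positive values: 1.39
  Negative values: -3.07, -0.25
Step 2: mu+(X) = mu(P) = sum of positive atom values = 1.39
Step 3: mu-(X) = -mu(N) = sum of |negative atom values| = 3.32
Step 4: |mu|(X) = mu+(X) + mu-(X) = 1.39 + 3.32 = 4.71


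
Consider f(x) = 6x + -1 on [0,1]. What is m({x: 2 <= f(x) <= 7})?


f^(-1)([2, 7]) = {x : 2 <= 6x + -1 <= 7}
Solving: (2 - -1)/6 <= x <= (7 - -1)/6
= [0.5, 1.333333]
Intersecting with [0,1]: [0.5, 1]
Measure = 1 - 0.5 = 0.5


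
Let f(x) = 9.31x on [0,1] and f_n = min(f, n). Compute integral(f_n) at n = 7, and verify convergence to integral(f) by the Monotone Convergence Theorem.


f(x) = 9.31x on [0,1]; f_n(x) = min(9.31x, n). At n = 7:
Step 1: f(x) reaches 7 at x = 7/9.31 = 0.75188
Step 2: integral(f_7) = integral(9.31x, 0, 0.75188) + integral(7, 0.75188, 1)
       = 9.31*0.75188^2/2 + 7*(1 - 0.75188)
       = 2.631579 + 1.736842
       = 4.368421
Step 3: As n -> infinity, f_n increases to f, so by MCT integral(f_n) -> integral(f) = 9.31/2 = 4.655.
Convergence: integral(f_7) = 4.368421 -> 4.655 as n -> infinity


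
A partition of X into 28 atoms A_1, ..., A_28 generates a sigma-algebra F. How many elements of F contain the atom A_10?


Each element of F is a union of some subset S of the 28 atoms.
The element contains A_10 iff A_10 is in S.
So we count subsets S of {A_1,...,A_28} with A_10 in S: choose freely among the other 27 atoms.
Count = 2^(28-1) = 2^27 = 134217728.


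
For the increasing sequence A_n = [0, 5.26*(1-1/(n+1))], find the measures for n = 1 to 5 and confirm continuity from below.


By continuity of measure from below: if A_n increases to A, then m(A_n) -> m(A).
Here A = [0, 5.26], so m(A) = 5.26
Step 1: a_1 = 5.26*(1 - 1/2) = 2.63, m(A_1) = 2.63
Step 2: a_2 = 5.26*(1 - 1/3) = 3.5067, m(A_2) = 3.5067
Step 3: a_3 = 5.26*(1 - 1/4) = 3.945, m(A_3) = 3.945
Step 4: a_4 = 5.26*(1 - 1/5) = 4.208, m(A_4) = 4.208
Step 5: a_5 = 5.26*(1 - 1/6) = 4.3833, m(A_5) = 4.3833
Limit: m(A_n) -> m([0,5.26]) = 5.26


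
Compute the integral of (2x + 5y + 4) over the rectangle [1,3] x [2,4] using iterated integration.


By Fubini, integrate in x first, then y.
Step 1: Fix y, integrate over x in [1,3]:
  integral(2x + 5y + 4, x=1..3)
  = 2*(3^2 - 1^2)/2 + (5y + 4)*(3 - 1)
  = 8 + (5y + 4)*2
  = 8 + 10y + 8
  = 16 + 10y
Step 2: Integrate over y in [2,4]:
  integral(16 + 10y, y=2..4)
  = 16*2 + 10*(4^2 - 2^2)/2
  = 32 + 60
  = 92


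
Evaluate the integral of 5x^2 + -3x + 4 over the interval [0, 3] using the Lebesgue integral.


The Lebesgue integral of a Riemann-integrable function agrees with the Riemann integral.
Antiderivative F(x) = (5/3)x^3 + (-3/2)x^2 + 4x
F(3) = (5/3)*3^3 + (-3/2)*3^2 + 4*3
     = (5/3)*27 + (-3/2)*9 + 4*3
     = 45 + -13.5 + 12
     = 43.5
F(0) = 0.0
Integral = F(3) - F(0) = 43.5 - 0.0 = 43.5


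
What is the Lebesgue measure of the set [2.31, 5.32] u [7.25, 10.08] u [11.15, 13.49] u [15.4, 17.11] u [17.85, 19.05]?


For pairwise disjoint intervals, m(union) = sum of lengths.
= (5.32 - 2.31) + (10.08 - 7.25) + (13.49 - 11.15) + (17.11 - 15.4) + (19.05 - 17.85)
= 3.01 + 2.83 + 2.34 + 1.71 + 1.2
= 11.09


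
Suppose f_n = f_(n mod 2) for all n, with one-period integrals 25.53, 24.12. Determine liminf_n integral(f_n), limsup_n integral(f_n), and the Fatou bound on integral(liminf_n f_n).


The sequence (integral(f_n)) is periodic with period 2, repeating the values 25.53, 24.12 indefinitely.
Step 1: For a periodic sequence, every tail (a_m, a_(m+1), ...) contains all 2 period values infinitely often.
Step 2: Hence inf of every tail = min of the period values = min(25.53, 24.12) = 24.12.
        liminf_n integral(f_n) = sup over m of (inf of tail from m) = 24.12.
Step 3: Similarly sup of every tail = max of the period values = 25.53.
        limsup_n integral(f_n) = 25.53.
Step 4: Fatou's lemma: integral(liminf_n f_n) <= liminf_n integral(f_n) = 24.12.
        So the integral of the pointwise liminf is at most 24.12.
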